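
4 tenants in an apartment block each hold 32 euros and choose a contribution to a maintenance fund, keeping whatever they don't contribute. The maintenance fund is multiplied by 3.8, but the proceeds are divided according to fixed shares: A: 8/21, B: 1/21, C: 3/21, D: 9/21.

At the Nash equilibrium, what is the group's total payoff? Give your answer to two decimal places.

307.20 euros

For player j, contributing a unit is worthwhile iff 3.8 × (j's share) ≥ 1, i.e. iff j's share is at least 0.2632.
A and D are above the threshold, contributing 32 each; the remaining 2 contribute 0. Total contributed: 64.
The maintenance fund pays out 3.8 × 64 = 243.20 in total (split across the unequal shares, but the aggregate is all that matters for the group sum).
The 2 free-riders keep 32 each, adding 64. Group total = 64 + 243.20 = 307.20.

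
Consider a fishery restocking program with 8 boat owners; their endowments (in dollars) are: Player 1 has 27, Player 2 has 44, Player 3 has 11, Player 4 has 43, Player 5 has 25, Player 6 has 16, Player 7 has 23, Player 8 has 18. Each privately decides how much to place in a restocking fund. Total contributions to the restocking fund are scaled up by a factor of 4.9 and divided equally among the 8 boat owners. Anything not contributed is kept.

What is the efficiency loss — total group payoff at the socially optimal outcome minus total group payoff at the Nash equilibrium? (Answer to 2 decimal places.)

807.30 dollars

The private return per contributed unit is 4.9/8 = 0.6125 < 1 for every player regardless of endowment, so the Nash equilibrium is zero contribution and the group total is Σ E_j = 27 + 44 + 11 + 43 + 25 + 16 + 23 + 18 = 207.
Each contributed unit returns 4.900 to the group, so the social optimum is full contribution by everyone: group total = 4.900 × 207 = 1014.30.
Efficiency loss = (4.900 − 1) × 207 = 807.30.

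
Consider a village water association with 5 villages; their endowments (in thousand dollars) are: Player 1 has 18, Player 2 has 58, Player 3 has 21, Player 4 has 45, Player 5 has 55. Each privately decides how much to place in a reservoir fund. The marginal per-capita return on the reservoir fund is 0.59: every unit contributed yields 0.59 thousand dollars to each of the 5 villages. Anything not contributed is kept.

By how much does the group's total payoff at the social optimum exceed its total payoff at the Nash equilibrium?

384.15 thousand dollars

The private return per contributed unit is 0.59 < 1 for everyone, so the Nash equilibrium is zero contribution and the group total is Σ E_j = 18 + 58 + 21 + 45 + 55 = 197.
Each contributed unit returns 2.950 to the group, so the social optimum is full contribution by everyone: group total = 2.950 × 197 = 581.15.
Efficiency loss = (2.950 − 1) × 197 = 384.15.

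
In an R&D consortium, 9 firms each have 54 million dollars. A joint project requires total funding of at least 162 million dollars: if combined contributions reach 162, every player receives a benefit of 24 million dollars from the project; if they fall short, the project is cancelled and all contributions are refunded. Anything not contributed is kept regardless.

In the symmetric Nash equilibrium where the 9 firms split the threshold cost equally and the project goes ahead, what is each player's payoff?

60 million dollars

Equal share of the threshold: 162/9 = 18.
At this profile no one gains by cutting their contribution: any cut drops the total below 162, the project is cancelled, contributions are refunded, and the deviator ends with 54, which is less than 54 − 18 + 24 = 60. Contributing more than 18 just wastes the excess. So contributing exactly 18 is a best response.
Each player's payoff: 54 − 18 + 24 = 60.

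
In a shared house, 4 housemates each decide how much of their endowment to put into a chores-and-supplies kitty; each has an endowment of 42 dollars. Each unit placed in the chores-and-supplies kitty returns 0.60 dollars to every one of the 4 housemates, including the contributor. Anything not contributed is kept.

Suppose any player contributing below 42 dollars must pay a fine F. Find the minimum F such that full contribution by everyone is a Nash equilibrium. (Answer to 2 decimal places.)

16.80 dollars

Given the others contribute fully, the best deviation is to contribute 0 (any partial contribution still incurs the fine and gives up units whose private return 0.60 is below 1).
Deviating from 42 to 0 saves 42 dollars but forfeits the deviator's share of the drop in the chores-and-supplies kitty: 0.60 × 42 = 25.20.
So the deviation gain is 42 − 25.20 = 16.80, and the fine must be at least 16.80 dollars to wipe it out.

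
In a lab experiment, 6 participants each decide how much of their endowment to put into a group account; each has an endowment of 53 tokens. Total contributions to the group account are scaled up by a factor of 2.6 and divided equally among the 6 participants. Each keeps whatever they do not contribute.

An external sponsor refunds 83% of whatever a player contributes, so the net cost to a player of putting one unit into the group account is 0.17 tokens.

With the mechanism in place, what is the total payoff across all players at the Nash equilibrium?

The effective private return per unit is now (2.6/6) / 0.17 = 2.5490 > 1, so every player's dominant strategy flips to full contribution.
At the Nash equilibrium everyone contributes 53. Group total payoff = 6 × (53 × 0.83 + 2.6 × 53) = 1090.74.

1090.74 tokens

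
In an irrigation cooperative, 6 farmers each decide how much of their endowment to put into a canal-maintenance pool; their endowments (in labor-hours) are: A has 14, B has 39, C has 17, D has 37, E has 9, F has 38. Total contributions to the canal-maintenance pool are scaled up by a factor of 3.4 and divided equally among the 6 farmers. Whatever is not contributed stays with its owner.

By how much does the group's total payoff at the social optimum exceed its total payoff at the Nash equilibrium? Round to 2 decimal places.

369.60 labor-hours

The private return per contributed unit is 3.4/6 = 0.5667 < 1 for every player regardless of endowment, so the Nash equilibrium is zero contribution and the group total is Σ E_j = 14 + 39 + 17 + 37 + 9 + 38 = 154.
Each contributed unit returns 3.400 to the group, so the social optimum is full contribution by everyone: group total = 3.400 × 154 = 523.60.
Efficiency loss = (3.400 − 1) × 154 = 369.60.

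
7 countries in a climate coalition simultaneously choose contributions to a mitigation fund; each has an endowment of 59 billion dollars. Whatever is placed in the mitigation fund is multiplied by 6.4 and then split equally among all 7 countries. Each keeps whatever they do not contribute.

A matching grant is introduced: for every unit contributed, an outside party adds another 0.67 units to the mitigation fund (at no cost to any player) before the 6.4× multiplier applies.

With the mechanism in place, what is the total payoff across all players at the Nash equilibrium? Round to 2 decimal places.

4414.14 billion dollars

Under the mechanism each unit contributed yields 6.4 × 1.67 / 7 = 1.5269 back to its contributor per unit of net cost, which exceeds 1, making full contribution the dominant choice for everyone.
At the Nash equilibrium everyone contributes 59. Group total payoff = 6.4 × 1.67 × 413 = 4414.14.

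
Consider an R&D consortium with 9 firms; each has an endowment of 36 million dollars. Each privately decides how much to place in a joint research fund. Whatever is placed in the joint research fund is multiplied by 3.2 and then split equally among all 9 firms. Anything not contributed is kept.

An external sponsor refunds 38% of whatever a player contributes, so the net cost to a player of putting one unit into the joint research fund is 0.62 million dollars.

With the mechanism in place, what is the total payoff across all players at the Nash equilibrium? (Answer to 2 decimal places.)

324.00 million dollars

Even with the mechanism, each unit contributed returns only (3.2/9) / 0.62 = 0.5735 per unit of net cost, so contributing nothing is still dominant.
Everyone keeps their endowment and the group total is 9 × 36 = 324.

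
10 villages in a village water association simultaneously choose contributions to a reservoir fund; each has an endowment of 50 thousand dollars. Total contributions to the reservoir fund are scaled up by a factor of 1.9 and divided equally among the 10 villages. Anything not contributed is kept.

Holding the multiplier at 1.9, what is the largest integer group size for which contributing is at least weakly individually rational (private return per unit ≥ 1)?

Private return per unit is 1.9/(group size), which is ≥ 1 whenever the group size is ≤ 1.9.
The largest such integer is 1.

1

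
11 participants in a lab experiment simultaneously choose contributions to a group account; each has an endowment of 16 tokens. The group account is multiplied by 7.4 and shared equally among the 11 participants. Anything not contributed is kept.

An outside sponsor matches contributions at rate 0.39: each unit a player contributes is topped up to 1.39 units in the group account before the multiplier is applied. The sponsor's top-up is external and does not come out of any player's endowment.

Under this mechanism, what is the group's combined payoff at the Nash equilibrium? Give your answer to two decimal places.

Even with the mechanism, each unit contributed returns only 7.4 × 1.39 / 11 = 0.9351 per unit of net cost, so contributing nothing is still dominant.
At the Nash equilibrium no one contributes; group total payoff = 11 × 16 = 176.

176.00 tokens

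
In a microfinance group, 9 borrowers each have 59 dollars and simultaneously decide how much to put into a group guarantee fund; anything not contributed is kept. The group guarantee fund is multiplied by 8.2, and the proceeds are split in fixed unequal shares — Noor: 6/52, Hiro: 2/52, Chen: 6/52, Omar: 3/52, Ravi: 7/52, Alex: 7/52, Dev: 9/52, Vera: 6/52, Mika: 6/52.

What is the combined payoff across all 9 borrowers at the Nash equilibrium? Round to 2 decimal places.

1805.40 dollars

Each unit j contributes comes back to j as 8.2 × (j's share), so j prefers to contribute only if that share exceeds 1/8.2 = 0.1220; otherwise keeping the unit dominates.
The shares above 0.1220 belong to Ravi, Alex and Dev, contributing 59 each; the remaining 6 contribute 0. Total contributed: 177.
The group guarantee fund pays out 8.2 × 177 = 1451.40 in total (split across the unequal shares, but the aggregate is all that matters for the group sum).
The 6 free-riders keep 59 each, adding 354. Group total = 354 + 1451.40 = 1805.40.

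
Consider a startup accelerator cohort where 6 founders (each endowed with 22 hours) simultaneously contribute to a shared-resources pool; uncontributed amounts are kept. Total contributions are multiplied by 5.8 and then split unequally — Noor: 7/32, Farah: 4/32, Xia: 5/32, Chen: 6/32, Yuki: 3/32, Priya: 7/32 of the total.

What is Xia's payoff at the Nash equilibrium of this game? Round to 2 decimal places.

For player j, contributing a unit is worthwhile iff 5.8 × (j's share) ≥ 1, i.e. iff j's share is at least 0.1724.
Noor, Chen and Priya clear that bar, contributing 22 each; the remaining 3 contribute 0. Total contributed: 66.
Xia keeps 22 and receives 5.8 × 66 × 5/32 = 59.81 from the shared-resources pool, for a payoff of 81.81.

81.81 hours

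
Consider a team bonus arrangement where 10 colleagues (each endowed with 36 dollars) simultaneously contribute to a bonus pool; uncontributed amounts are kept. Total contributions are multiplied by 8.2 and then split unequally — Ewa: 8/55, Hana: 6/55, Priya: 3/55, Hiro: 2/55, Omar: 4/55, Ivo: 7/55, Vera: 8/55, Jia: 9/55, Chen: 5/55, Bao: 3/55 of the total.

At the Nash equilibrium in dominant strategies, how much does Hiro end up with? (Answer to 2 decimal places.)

A player with share s gets back 8.2·s per unit contributed, so full contribution is dominant for anyone with s > 1/8.2 = 0.1220 and zero contribution is dominant for anyone below.
The shares above 0.1220 belong to Ewa, Ivo, Vera and Jia, contributing 36 each; the remaining 6 contribute 0. Total contributed: 144.
Hiro keeps 36 and receives 8.2 × 144 × 2/55 = 42.94 from the bonus pool, for a payoff of 78.94.

78.94 dollars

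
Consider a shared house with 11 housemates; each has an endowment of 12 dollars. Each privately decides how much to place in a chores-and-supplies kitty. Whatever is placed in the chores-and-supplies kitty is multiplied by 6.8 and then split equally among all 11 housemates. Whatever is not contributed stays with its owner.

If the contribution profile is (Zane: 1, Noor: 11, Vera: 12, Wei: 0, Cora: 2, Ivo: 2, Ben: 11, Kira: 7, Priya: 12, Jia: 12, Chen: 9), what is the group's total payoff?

Total contributed: 1 + 11 + 12 + 0 + 2 + 2 + 11 + 7 + 12 + 12 + 9 = 79; total kept: 11 × 12 − 79 = 53.
The chores-and-supplies kitty pays out 6.8 × 79 = 537.20 in aggregate.
Group total = 53 + 537.20 = 590.20.

590.20 dollars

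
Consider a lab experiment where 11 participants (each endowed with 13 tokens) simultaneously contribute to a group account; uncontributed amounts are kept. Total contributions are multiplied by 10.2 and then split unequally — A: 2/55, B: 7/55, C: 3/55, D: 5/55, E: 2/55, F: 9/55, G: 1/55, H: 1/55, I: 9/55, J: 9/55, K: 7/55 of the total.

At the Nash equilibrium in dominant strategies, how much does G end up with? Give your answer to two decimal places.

A player with share s gets back 10.2·s per unit contributed, so full contribution is dominant for anyone with s > 1/10.2 = 0.0980 and zero contribution is dominant for anyone below.
B, F, I, J and K are above the threshold, contributing 13 each; the remaining 6 contribute 0. Total contributed: 65.
G keeps 13 and receives 10.2 × 65 × 1/55 = 12.05 from the group account, for a payoff of 25.05.

25.05 tokens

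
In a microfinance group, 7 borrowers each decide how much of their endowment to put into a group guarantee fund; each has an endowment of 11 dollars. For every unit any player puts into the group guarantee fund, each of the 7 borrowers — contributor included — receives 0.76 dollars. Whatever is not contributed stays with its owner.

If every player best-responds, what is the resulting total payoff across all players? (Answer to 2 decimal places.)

The private return per contributed unit is 0.76 < 1, so contributing 0 is dominant for every player. At the Nash equilibrium everyone keeps their 11, and the group total is 7 × 11 = 77.

77.00 dollars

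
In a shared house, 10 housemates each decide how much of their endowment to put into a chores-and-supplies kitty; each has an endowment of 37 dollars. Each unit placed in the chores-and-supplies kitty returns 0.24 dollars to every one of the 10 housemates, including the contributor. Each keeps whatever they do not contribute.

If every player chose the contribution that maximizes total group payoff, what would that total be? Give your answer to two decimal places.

Each contributed unit returns 2.400 to the group as a whole (0.24 to each of 10 players), which exceeds 1, so the social optimum is full contribution: group total = 2.400 × 370 = 888.00.

888.00 dollars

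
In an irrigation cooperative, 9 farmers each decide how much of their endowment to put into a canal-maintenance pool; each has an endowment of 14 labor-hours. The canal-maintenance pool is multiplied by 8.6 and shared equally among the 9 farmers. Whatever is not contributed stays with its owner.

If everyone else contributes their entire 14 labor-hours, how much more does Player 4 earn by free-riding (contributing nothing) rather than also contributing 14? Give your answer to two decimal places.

0.62 labor-hours

Switching from a contribution of 14 to 0 lets Player 4 keep an extra 14 labor-hours, but lowers the canal-maintenance pool by 14, which costs Player 4 their own share of that drop: 8.6/9 × 14 = 13.38.
Net gain = 14 − 13.38 = 0.62. The private return per contributed unit (0.9556) is below 1, so free-riding is indeed the best response regardless of what the others do.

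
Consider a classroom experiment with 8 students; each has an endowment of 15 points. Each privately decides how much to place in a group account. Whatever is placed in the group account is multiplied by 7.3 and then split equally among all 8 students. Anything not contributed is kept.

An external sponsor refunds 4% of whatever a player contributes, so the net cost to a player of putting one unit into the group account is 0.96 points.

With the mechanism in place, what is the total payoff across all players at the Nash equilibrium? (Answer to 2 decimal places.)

With the mechanism, a contributed unit returns (7.3/8) / 0.96 = 0.9505 per unit of net cost — still below 1 — so contributing 0 remains dominant for every player.
Everyone keeps their endowment and the group total is 8 × 15 = 120.

120.00 points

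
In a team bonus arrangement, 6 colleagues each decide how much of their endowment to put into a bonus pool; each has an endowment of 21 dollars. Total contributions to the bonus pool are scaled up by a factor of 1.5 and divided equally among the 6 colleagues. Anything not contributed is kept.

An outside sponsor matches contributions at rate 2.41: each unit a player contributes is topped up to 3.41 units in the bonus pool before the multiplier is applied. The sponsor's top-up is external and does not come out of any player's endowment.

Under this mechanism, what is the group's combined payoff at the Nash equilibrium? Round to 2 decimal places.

Even with the mechanism, each unit contributed returns only 1.5 × 3.41 / 6 = 0.8525 per unit of net cost, so contributing nothing is still dominant.
At the Nash equilibrium no one contributes; group total payoff = 6 × 21 = 126.

126.00 dollars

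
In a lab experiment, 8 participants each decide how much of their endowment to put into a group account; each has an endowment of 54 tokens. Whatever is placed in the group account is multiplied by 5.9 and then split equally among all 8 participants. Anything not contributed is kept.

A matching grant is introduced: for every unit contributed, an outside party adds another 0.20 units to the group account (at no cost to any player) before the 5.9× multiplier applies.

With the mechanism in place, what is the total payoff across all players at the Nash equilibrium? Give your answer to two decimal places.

With the mechanism, a contributed unit returns 5.9 × 1.20 / 8 = 0.8850 per unit of net cost — still below 1 — so contributing 0 remains dominant for every player.
Everyone keeps their endowment and the group total is 8 × 54 = 432.

432.00 tokens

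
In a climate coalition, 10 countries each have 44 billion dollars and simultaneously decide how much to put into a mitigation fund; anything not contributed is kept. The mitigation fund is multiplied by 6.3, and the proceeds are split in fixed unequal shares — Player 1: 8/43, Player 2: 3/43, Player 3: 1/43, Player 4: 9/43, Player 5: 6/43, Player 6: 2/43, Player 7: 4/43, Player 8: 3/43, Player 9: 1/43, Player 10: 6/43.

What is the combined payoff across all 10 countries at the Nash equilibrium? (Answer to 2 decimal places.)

906.40 billion dollars

Each unit j contributes comes back to j as 6.3 × (j's share), so j prefers to contribute only if that share exceeds 1/6.3 = 0.1587; otherwise keeping the unit dominates.
The shares above 0.1587 belong to Player 1 and Player 4, contributing 44 each; the remaining 8 contribute 0. Total contributed: 88.
The mitigation fund pays out 6.3 × 88 = 554.40 in total (split across the unequal shares, but the aggregate is all that matters for the group sum).
The 8 free-riders keep 44 each, adding 352. Group total = 352 + 554.40 = 906.40.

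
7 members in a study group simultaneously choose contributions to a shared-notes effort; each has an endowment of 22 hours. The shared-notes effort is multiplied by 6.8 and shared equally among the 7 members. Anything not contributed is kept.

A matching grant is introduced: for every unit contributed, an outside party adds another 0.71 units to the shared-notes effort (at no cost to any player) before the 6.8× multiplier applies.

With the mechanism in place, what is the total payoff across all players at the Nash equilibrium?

1790.71 hours

The effective private return per unit is now 6.8 × 1.71 / 7 = 1.6611 > 1, so every player's dominant strategy flips to full contribution.
At the Nash equilibrium everyone contributes 22. Group total payoff = 6.8 × 1.71 × 154 = 1790.71.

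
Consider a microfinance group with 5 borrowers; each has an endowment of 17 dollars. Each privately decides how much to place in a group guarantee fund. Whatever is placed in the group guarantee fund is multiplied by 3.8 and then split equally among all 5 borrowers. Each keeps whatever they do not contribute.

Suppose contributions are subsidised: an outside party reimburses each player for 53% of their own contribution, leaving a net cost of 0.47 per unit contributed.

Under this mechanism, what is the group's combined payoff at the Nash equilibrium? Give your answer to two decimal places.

368.05 dollars

Under the mechanism each unit contributed yields (3.8/5) / 0.47 = 1.6170 back to its contributor per unit of net cost, which exceeds 1, making full contribution the dominant choice for everyone.
At the Nash equilibrium everyone contributes 17. Group total payoff = 5 × (17 × 0.53 + 3.8 × 17) = 368.05.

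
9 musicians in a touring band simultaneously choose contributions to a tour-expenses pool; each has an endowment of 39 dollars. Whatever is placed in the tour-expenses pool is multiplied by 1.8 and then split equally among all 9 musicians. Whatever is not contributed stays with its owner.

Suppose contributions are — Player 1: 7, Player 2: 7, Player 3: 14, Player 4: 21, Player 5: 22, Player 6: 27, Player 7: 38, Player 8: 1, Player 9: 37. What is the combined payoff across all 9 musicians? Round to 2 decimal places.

490.20 dollars

Total contributed: 7 + 7 + 14 + 21 + 22 + 27 + 38 + 1 + 37 = 174; total kept: 9 × 39 − 174 = 177.
The tour-expenses pool pays out 1.8 × 174 = 313.20 in aggregate.
Group total = 177 + 313.20 = 490.20.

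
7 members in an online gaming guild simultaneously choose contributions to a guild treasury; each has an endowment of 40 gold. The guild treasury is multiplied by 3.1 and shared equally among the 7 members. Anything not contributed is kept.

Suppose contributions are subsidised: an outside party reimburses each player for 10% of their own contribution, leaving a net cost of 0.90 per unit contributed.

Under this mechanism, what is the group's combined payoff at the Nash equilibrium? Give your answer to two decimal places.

280.00 gold

Even with the mechanism, each unit contributed returns only (3.1/7) / 0.90 = 0.4921 per unit of net cost, so contributing nothing is still dominant.
At the Nash equilibrium no one contributes; group total payoff = 7 × 40 = 280.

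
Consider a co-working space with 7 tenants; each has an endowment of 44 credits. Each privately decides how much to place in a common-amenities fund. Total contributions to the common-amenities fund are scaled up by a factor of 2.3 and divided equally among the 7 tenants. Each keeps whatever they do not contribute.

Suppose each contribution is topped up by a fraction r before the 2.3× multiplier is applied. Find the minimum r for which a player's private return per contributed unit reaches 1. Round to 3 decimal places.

With matching at rate r, one contributed unit becomes (1 + r) in the common-amenities fund and returns 2.3 × (1 + r) / 7 to the contributor.
Setting this equal to 1: 1 + r = 7/2.3 = 3.0435.
So the minimum matching rate is r = 3.0435 − 1 = 2.043.

2.043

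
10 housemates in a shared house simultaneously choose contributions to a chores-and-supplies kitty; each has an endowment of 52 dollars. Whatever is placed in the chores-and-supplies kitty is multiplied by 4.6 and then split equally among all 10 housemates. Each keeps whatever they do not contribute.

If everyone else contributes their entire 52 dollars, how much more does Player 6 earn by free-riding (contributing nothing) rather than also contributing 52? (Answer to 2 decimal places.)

Switching from a contribution of 52 to 0 lets Player 6 keep an extra 52 dollars, but lowers the chores-and-supplies kitty by 52, which costs Player 6 their own share of that drop: 4.6/10 × 52 = 23.92.
Net gain = 52 − 23.92 = 28.08. The private return per contributed unit (0.4600) is below 1, so free-riding is indeed the best response regardless of what the others do.

28.08 dollars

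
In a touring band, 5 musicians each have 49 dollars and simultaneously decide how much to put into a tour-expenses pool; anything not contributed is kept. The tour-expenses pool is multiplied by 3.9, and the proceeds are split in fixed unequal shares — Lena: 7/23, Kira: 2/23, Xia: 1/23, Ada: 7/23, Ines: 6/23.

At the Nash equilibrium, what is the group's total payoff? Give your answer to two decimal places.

For player j, contributing a unit is worthwhile iff 3.9 × (j's share) ≥ 1, i.e. iff j's share is at least 0.2564.
Lena, Ada and Ines clear that bar, contributing 49 each; the remaining 2 contribute 0. Total contributed: 147.
The tour-expenses pool pays out 3.9 × 147 = 573.30 in total (split across the unequal shares, but the aggregate is all that matters for the group sum).
The 2 free-riders keep 49 each, adding 98. Group total = 98 + 573.30 = 671.30.

671.30 dollars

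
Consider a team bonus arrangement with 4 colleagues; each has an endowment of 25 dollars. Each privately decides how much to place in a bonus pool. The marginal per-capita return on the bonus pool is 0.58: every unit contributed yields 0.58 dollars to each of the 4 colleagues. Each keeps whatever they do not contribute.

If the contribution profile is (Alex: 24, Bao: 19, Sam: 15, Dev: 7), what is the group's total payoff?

185.80 dollars

Total contributed: 24 + 19 + 15 + 7 = 65; total kept: 4 × 25 − 65 = 35.
The bonus pool pays out 0.58 × 4 × 65 = 150.80 in aggregate.
Group total = 35 + 150.80 = 185.80.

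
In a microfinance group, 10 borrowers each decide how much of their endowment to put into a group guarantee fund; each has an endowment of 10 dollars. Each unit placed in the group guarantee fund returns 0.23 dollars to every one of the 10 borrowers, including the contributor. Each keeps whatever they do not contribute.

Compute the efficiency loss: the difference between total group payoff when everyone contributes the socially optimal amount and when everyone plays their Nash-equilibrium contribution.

130.00 dollars

The private return per contributed unit is 0.23 < 1, so contributing 0 is dominant for every player. At the Nash equilibrium everyone keeps their 10, and the group total is 10 × 10 = 100.
Each contributed unit returns 2.300 to the group as a whole (0.23 to each of 10 players), which exceeds 1, so the social optimum is full contribution: group total = 2.300 × 100 = 230.00.
Efficiency loss = 230.00 − 100 = 130.00.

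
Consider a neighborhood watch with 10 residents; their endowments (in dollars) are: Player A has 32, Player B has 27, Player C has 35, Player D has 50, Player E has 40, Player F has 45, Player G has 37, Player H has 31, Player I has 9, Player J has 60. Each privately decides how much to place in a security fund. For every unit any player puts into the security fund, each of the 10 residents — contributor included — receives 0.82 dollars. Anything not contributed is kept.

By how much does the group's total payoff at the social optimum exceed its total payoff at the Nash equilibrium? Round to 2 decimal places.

2635.20 dollars

The private return per contributed unit is 0.82 < 1 for everyone, so the Nash equilibrium is zero contribution and the group total is Σ E_j = 32 + 27 + 35 + 50 + 40 + 45 + 37 + 31 + 9 + 60 = 366.
Each contributed unit returns 8.200 to the group, so the social optimum is full contribution by everyone: group total = 8.200 × 366 = 3001.20.
Efficiency loss = (8.200 − 1) × 366 = 2635.20.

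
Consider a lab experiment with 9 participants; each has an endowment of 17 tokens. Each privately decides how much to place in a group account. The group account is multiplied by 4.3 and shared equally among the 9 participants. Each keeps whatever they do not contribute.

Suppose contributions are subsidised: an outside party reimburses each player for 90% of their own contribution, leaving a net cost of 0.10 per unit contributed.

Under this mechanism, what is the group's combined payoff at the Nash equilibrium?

With the mechanism, a contributed unit returns (4.3/9) / 0.10 = 4.7778 per unit of net cost to the contributor — now above 1 — so contributing fully is weakly dominant for every player.
So the Nash equilibrium is full contribution by all 9; the group earns 9 × (17 × 0.90 + 4.3 × 17) = 795.60.

795.60 tokens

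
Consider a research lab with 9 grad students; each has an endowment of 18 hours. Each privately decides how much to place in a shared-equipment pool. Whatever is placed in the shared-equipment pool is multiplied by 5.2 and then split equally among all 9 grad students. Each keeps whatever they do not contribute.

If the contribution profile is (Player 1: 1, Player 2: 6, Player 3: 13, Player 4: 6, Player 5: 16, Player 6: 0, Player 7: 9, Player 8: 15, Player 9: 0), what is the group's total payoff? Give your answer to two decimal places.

Total contributed: 1 + 6 + 13 + 6 + 16 + 0 + 9 + 15 + 0 = 66; total kept: 9 × 18 − 66 = 96.
The shared-equipment pool pays out 5.2 × 66 = 343.20 in aggregate.
Group total = 96 + 343.20 = 439.20.

439.20 hours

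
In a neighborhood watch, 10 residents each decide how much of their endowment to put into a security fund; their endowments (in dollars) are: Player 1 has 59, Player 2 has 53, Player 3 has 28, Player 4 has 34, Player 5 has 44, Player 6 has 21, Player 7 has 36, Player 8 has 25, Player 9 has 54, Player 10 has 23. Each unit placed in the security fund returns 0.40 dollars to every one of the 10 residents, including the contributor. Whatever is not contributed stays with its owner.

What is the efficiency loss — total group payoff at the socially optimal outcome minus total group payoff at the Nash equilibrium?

1131.00 dollars

The private return per contributed unit is 0.40 < 1 for everyone, so the Nash equilibrium is zero contribution and the group total is Σ E_j = 59 + 53 + 28 + 34 + 44 + 21 + 36 + 25 + 54 + 23 = 377.
Each contributed unit returns 4.000 to the group, so the social optimum is full contribution by everyone: group total = 4.000 × 377 = 1508.00.
Efficiency loss = (4.000 − 1) × 377 = 1131.00.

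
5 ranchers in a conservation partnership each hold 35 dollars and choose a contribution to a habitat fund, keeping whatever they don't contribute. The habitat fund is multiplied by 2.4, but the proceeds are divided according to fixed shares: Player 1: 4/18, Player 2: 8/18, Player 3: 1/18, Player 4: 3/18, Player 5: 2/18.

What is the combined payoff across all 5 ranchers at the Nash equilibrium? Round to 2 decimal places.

A player with share s gets back 2.4·s per unit contributed, so full contribution is dominant for anyone with s > 1/2.4 = 0.4167 and zero contribution is dominant for anyone below.
Player 2 alone (share 8/18) is above the threshold, contributing 35; the remaining 4 contribute 0. Total contributed: 35.
The habitat fund pays out 2.4 × 35 = 84.00 in total (split across the unequal shares, but the aggregate is all that matters for the group sum).
The 4 free-riders keep 35 each, adding 140. Group total = 140 + 84.00 = 224.00.

224.00 dollars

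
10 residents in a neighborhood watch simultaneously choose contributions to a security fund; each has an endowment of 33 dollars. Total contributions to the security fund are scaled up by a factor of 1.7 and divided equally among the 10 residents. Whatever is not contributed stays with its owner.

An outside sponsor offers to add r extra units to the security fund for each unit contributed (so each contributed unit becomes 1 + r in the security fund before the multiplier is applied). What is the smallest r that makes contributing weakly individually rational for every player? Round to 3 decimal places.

With matching at rate r, one contributed unit becomes (1 + r) in the security fund and returns 1.7 × (1 + r) / 10 to the contributor.
Setting this equal to 1: 1 + r = 10/1.7 = 5.8824.
So the minimum matching rate is r = 5.8824 − 1 = 4.882.

4.882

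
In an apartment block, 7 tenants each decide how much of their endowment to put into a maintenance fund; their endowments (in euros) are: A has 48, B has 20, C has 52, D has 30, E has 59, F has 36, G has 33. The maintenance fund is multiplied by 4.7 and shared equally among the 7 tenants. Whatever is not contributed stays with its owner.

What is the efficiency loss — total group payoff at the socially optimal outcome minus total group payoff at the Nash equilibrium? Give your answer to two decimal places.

The private return per contributed unit is 4.7/7 = 0.6714 < 1 for every player regardless of endowment, so the Nash equilibrium is zero contribution and the group total is Σ E_j = 48 + 20 + 52 + 30 + 59 + 36 + 33 = 278.
Each contributed unit returns 4.700 to the group, so the social optimum is full contribution by everyone: group total = 4.700 × 278 = 1306.60.
Efficiency loss = (4.700 − 1) × 278 = 1028.60.

1028.60 euros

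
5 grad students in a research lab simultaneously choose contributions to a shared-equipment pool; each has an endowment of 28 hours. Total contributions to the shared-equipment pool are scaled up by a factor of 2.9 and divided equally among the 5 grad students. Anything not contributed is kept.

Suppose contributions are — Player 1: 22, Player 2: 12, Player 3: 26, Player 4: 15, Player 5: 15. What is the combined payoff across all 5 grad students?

311.00 hours

Total contributed: 22 + 12 + 26 + 15 + 15 = 90; total kept: 5 × 28 − 90 = 50.
The shared-equipment pool pays out 2.9 × 90 = 261.00 in aggregate.
Group total = 50 + 261.00 = 311.00.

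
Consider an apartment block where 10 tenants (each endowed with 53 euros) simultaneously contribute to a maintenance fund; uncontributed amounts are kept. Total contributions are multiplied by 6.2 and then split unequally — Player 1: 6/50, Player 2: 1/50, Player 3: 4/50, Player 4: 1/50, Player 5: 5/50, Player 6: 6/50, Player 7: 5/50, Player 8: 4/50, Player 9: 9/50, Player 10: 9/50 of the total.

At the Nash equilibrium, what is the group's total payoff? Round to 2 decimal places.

For player j, contributing a unit is worthwhile iff 6.2 × (j's share) ≥ 1, i.e. iff j's share is at least 0.1613.
Player 9 and Player 10 clear that bar, contributing 53 each; the remaining 8 contribute 0. Total contributed: 106.
The maintenance fund pays out 6.2 × 106 = 657.20 in total (split across the unequal shares, but the aggregate is all that matters for the group sum).
The 8 free-riders keep 53 each, adding 424. Group total = 424 + 657.20 = 1081.20.

1081.20 euros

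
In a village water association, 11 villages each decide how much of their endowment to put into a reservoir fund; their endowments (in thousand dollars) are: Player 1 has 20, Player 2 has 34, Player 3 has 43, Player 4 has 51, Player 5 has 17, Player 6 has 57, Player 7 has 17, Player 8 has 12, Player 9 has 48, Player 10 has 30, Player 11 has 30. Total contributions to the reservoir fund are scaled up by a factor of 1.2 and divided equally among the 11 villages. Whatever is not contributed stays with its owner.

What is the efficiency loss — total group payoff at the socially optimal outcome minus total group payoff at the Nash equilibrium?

The private return per contributed unit is 1.2/11 = 0.1091 < 1 for every player regardless of endowment, so the Nash equilibrium is zero contribution and the group total is Σ E_j = 20 + 34 + 43 + 51 + 17 + 57 + 17 + 12 + 48 + 30 + 30 = 359.
Each contributed unit returns 1.200 to the group, so the social optimum is full contribution by everyone: group total = 1.200 × 359 = 430.80.
Efficiency loss = (1.200 − 1) × 359 = 71.80.

71.80 thousand dollars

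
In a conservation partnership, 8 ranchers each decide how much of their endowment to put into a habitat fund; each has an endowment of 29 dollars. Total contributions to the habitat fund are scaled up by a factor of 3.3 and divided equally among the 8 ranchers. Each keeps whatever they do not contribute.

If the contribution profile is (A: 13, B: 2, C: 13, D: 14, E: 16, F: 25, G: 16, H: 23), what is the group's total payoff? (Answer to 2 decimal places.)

Total contributed: 13 + 2 + 13 + 14 + 16 + 25 + 16 + 23 = 122; total kept: 8 × 29 − 122 = 110.
The habitat fund pays out 3.3 × 122 = 402.60 in aggregate.
Group total = 110 + 402.60 = 512.60.

512.60 dollars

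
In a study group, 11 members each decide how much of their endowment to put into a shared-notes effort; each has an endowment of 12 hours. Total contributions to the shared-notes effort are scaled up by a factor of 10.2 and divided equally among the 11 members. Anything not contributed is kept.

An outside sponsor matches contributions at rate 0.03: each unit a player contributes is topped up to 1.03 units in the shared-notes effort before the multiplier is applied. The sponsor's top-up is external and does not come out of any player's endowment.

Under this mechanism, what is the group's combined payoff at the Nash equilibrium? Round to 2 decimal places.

132.00 hours

With the mechanism, a contributed unit returns 10.2 × 1.03 / 11 = 0.9551 per unit of net cost — still below 1 — so contributing 0 remains dominant for every player.
At the Nash equilibrium no one contributes; group total payoff = 11 × 12 = 132.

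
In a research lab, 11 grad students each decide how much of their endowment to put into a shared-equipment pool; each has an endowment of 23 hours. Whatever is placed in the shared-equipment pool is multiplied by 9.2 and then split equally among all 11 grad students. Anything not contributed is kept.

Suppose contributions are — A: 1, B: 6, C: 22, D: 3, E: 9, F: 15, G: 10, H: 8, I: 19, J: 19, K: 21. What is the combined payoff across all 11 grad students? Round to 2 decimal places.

1343.60 hours

Total contributed: 1 + 6 + 22 + 3 + 9 + 15 + 10 + 8 + 19 + 19 + 21 = 133; total kept: 11 × 23 − 133 = 120.
The shared-equipment pool pays out 9.2 × 133 = 1223.60 in aggregate.
Group total = 120 + 1223.60 = 1343.60.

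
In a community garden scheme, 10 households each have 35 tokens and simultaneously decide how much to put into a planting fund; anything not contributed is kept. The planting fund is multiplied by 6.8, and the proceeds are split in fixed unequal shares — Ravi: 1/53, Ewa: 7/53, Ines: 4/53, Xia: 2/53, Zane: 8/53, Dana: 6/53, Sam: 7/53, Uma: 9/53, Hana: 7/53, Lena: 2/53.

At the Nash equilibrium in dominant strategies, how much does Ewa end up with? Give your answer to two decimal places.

A player with share s gets back 6.8·s per unit contributed, so full contribution is dominant for anyone with s > 1/6.8 = 0.1471 and zero contribution is dominant for anyone below.
Zane and Uma are above the threshold, contributing 35 each; the remaining 8 contribute 0. Total contributed: 70.
Ewa keeps 35 and receives 6.8 × 70 × 7/53 = 62.87 from the planting fund, for a payoff of 97.87.

97.87 tokens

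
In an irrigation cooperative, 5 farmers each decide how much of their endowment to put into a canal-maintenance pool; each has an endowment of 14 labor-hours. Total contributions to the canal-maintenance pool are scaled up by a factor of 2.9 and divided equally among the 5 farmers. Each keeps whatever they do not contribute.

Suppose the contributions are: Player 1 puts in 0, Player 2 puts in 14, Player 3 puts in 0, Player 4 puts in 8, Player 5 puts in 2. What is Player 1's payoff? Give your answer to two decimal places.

Total contributed: 0 + 14 + 0 + 8 + 2 = 24.
Each receives 2.9 × 24 / 5 = 13.92 from the canal-maintenance pool.
Player 1 keeps 14 − 0 = 14, so Player 1's payoff is 14 + 13.92 = 27.92.

27.92 labor-hours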